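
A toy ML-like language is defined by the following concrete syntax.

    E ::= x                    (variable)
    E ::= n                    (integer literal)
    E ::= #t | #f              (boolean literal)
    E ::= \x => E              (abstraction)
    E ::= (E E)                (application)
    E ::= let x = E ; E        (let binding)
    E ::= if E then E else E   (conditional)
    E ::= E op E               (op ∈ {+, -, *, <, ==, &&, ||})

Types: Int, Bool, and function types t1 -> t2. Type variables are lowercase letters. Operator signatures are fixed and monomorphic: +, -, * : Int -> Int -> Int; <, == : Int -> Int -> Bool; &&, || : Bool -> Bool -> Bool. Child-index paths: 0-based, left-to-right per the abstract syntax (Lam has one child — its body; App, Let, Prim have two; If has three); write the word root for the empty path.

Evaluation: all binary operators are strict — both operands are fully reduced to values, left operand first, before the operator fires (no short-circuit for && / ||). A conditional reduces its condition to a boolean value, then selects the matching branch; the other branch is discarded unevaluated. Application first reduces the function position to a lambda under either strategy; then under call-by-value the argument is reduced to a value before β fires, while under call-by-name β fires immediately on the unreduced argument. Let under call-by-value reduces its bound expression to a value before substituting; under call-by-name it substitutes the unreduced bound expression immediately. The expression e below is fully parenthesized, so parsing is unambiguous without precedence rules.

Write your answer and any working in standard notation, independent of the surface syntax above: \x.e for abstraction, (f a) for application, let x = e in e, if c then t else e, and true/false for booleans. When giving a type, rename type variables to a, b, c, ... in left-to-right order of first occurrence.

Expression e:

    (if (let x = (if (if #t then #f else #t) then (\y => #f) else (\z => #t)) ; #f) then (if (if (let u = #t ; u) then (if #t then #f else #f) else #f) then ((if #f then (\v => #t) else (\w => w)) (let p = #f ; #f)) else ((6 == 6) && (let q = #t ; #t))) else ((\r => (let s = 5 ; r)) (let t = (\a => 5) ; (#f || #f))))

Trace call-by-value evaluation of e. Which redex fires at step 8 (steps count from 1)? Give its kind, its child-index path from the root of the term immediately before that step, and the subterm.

Answer: let at root : (let s = 5 in false)

Trace:
step 0: (if (let x = (if (if true then false else true) then (\y.false) else (\z.true)) in false) then (if (if (let u = true in u) then (if true then false else false) else false) then ((if false then (\v.true) else (\w.w)) (let p = false in false)) else ((6 == 6) && (let q = true in true))) else ((\r.(let s = 5 in r)) (let t = (\a.5) in (false || false))))
step 1: [if@0.0.0] (if (let x = (if false then (\y.false) else (\z.true)) in false) then (if (if (let u = true in u) then (if true then false else false) else false) then ((if false then (\v.true) else (\w.w)) (let p = false in false)) else ((6 == 6) && (let q = true in true))) else ((\r.(let s = 5 in r)) (let t = (\a.5) in (false || false))))
step 2: [if@0.0] (if (let x = (\z.true) in false) then (if (if (let u = true in u) then (if true then false else false) else false) then ((if false then (\v.true) else (\w.w)) (let p = false in false)) else ((6 == 6) && (let q = true in true))) else ((\r.(let s = 5 in r)) (let t = (\a.5) in (false || false))))
step 3: [let@0] (if false then (if (if (let u = true in u) then (if true then false else false) else false) then ((if false then (\v.true) else (\w.w)) (let p = false in false)) else ((6 == 6) && (let q = true in true))) else ((\r.(let s = 5 in r)) (let t = (\a.5) in (false || false))))
step 4: [if@root] ((\r.(let s = 5 in r)) (let t = (\a.5) in (false || false)))
step 5: [let@1] ((\r.(let s = 5 in r)) (false || false))
step 6: [delta@1] ((\r.(let s = 5 in r)) false)
step 7: [beta@root] (let s = 5 in false)
step 8: [let@root] false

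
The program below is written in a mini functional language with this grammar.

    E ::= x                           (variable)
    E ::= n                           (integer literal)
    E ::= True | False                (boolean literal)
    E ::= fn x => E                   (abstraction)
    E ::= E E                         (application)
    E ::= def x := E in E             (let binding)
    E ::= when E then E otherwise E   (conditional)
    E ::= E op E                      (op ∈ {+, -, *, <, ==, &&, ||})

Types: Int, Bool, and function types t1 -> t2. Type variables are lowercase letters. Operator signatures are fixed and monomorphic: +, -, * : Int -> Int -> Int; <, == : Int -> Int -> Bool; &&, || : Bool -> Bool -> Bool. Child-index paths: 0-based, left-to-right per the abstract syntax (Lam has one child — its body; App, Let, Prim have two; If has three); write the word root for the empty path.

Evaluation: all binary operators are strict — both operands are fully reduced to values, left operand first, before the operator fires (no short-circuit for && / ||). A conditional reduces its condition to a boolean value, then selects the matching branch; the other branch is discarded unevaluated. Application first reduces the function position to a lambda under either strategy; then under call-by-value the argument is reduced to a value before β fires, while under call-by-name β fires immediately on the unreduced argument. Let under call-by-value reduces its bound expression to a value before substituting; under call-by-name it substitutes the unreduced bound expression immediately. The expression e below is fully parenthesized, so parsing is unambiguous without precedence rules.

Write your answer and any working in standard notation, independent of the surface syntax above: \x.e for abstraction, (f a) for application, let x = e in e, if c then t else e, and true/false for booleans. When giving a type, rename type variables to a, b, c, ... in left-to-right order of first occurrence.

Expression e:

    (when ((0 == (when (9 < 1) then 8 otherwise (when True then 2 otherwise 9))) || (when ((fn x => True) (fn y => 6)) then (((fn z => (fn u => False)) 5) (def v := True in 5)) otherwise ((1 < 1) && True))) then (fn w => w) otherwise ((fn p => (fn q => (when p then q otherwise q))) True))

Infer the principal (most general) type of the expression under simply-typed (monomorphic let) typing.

Working:
  unify Int ~ Int
  unify Int ~ Int
  unify Int ~ Int
  unify Bool ~ Bool
  unify Bool ~ Bool
  unify Int ~ Int
  unify Int ~ Int
  unify Int ~ Int
  unify Bool ~ Bool
\x._ : a -> Bool
\y._ : b -> Int
  unify a -> Bool ~ (b -> Int) -> c
  unify a ~ b -> Int
  unify Bool ~ c
_ _ : Bool
  unify Bool ~ Bool
\u._ : e -> Bool
\z._ : d -> e -> Bool
  unify d -> e -> Bool ~ Int -> f
  unify d ~ Int
  unify e -> Bool ~ f
_ _ : e -> Bool
let v : Bool
  unify e -> Bool ~ Int -> g
  unify e ~ Int
  unify Bool ~ g
_ _ : Bool
  unify Int ~ Int
  unify Int ~ Int
  unify Bool ~ Bool
  unify Bool ~ Bool
  unify Bool ~ Bool
  unify Bool ~ Bool
  unify Bool ~ Bool
w : h
\w._ : h -> h
p : i
  unify i ~ Bool
q : j
q : j
  unify j ~ j
\q._ : j -> j
\p._ : Bool -> j -> j
  unify Bool -> j -> j ~ Bool -> k
  unify Bool ~ Bool
  unify j -> j ~ k
_ _ : j -> j
  unify h -> h ~ j -> j
  unify h ~ j
  unify j ~ j

Answer: a -> a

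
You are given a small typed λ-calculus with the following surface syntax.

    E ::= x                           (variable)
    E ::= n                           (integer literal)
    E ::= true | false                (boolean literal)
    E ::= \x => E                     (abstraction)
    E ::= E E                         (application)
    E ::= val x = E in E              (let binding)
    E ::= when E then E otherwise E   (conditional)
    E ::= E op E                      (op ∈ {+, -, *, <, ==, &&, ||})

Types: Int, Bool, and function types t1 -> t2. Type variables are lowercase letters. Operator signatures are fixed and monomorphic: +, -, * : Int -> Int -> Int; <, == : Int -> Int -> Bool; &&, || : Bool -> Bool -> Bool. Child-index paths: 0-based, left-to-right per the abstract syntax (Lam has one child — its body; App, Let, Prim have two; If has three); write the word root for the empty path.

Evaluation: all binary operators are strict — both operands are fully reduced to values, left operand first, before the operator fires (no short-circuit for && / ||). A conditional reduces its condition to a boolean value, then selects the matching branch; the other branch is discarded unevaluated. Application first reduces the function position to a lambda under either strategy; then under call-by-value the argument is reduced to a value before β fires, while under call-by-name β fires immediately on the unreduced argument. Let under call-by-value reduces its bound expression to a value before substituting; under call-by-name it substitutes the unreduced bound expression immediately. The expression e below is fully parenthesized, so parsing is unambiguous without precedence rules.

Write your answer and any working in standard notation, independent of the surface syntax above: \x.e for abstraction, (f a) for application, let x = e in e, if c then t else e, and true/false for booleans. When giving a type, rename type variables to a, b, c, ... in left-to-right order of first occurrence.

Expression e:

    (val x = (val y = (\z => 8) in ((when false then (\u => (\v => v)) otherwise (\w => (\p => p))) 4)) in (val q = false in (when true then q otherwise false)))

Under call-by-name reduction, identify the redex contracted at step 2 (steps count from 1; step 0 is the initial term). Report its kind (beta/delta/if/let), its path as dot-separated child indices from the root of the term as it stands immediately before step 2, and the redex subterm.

Answer: let at root : (let q = false in (if true then q else false))

Derivation:
step 0: (let x = (let y = (\z.8) in ((if false then (\u.(\v.v)) else (\w.(\p.p))) 4)) in (let q = false in (if true then q else false)))
step 1: [let@root] (let q = false in (if true then q else false))
step 2: [let@root] (if true then false else false)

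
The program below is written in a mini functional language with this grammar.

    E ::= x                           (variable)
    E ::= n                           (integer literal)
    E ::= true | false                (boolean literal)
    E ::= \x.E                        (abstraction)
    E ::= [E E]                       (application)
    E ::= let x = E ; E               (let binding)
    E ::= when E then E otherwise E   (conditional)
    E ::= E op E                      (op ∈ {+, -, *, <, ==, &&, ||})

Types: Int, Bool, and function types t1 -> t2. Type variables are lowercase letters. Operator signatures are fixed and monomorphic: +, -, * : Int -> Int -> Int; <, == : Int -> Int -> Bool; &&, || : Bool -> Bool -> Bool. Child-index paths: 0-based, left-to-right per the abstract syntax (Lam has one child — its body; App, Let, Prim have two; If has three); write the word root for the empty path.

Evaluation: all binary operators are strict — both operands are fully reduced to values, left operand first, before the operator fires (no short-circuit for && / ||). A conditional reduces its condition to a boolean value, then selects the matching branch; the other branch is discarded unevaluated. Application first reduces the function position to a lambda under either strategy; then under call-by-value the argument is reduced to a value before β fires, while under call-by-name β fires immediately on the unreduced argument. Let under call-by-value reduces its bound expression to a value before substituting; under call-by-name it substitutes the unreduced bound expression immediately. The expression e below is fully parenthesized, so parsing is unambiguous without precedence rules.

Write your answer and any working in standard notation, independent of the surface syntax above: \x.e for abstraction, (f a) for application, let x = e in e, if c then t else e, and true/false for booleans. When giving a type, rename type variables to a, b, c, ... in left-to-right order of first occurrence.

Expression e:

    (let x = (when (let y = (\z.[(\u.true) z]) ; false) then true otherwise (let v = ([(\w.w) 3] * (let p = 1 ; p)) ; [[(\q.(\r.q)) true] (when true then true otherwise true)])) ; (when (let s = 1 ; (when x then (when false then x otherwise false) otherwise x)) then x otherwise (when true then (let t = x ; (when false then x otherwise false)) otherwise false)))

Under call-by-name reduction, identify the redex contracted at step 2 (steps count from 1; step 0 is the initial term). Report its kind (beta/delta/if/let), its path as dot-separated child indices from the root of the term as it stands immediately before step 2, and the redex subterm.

Answer: let at 0 : (let s = 1 in (if (if (let y = (\z.((\u.true) z)) in false) then true else (let v = (((\w.w) 3) * (let p = 1 in p)) in (((\q.(\r.q)) true) (if true then true else true)))) then (if false then (if (let y = (\z.((\u.true) z)) in false) then true else (let v = (((\w.w) 3) * (let p = 1 in p)) in (((\q.(\r.q)) true) (if true then true else true)))) else false) else (if (let y = (\z.((\u.true) z)) in false) then true else (let v = (((\w.w) 3) * (let p = 1 in p)) in (((\q.(\r.q)) true) (if true then true else true))))))

Trace:
step 0: (let x = (if (let y = (\z.((\u.true) z)) in false) then true else (let v = (((\w.w) 3) * (let p = 1 in p)) in (((\q.(\r.q)) true) (if true then true else true)))) in (if (let s = 1 in (if x then (if false then x else false) else x)) then x else (if true then (let t = x in (if false then x else false)) else false)))
step 1: [let@root] (if (let s = 1 in (if (if (let y = (\z.((\u.true) z)) in false) then true else (let v = (((\w.w) 3) * (let p = 1 in p)) in (((\q.(\r.q)) true) (if true then true else true)))) then (if false then (if (let y = (\z.((\u.true) z)) in false) then true else (let v = (((\w.w) 3) * (let p = 1 in p)) in (((\q.(\r.q)) true) (if true then true else true)))) else false) else (if (let y = (\z.((\u.true) z)) in false) then true else (let v = (((\w.w) 3) * (let p = 1 in p)) in (((\q.(\r.q)) true) (if true then true else true)))))) then (if (let y = (\z.((\u.true) z)) in false) then true else (let v = (((\w.w) 3) * (let p = 1 in p)) in (((\q.(\r.q)) true) (if true then true else true)))) else (if true then (let t = (if (let y = (\z.((\u.true) z)) in false) then true else (let v = (((\w.w) 3) * (let p = 1 in p)) in (((\q.(\r.q)) true) (if true then true else true)))) in (if false then (if (let y = (\z.((\u.true) z)) in false) then true else (let v = (((\w.w) 3) * (let p = 1 in p)) in (((\q.(\r.q)) true) (if true then true else true)))) else false)) else false))
step 2: [let@0] (if (if (if (let y = (\z.((\u.true) z)) in false) then true else (let v = (((\w.w) 3) * (let p = 1 in p)) in (((\q.(\r.q)) true) (if true then true else true)))) then (if false then (if (let y = (\z.((\u.true) z)) in false) then true else (let v = (((\w.w) 3) * (let p = 1 in p)) in (((\q.(\r.q)) true) (if true then true else true)))) else false) else (if (let y = (\z.((\u.true) z)) in false) then true else (let v = (((\w.w) 3) * (let p = 1 in p)) in (((\q.(\r.q)) true) (if true then true else true))))) then (if (let y = (\z.((\u.true) z)) in false) then true else (let v = (((\w.w) 3) * (let p = 1 in p)) in (((\q.(\r.q)) true) (if true then true else true)))) else (if true then (let t = (if (let y = (\z.((\u.true) z)) in false) then true else (let v = (((\w.w) 3) * (let p = 1 in p)) in (((\q.(\r.q)) true) (if true then true else true)))) in (if false then (if (let y = (\z.((\u.true) z)) in false) then true else (let v = (((\w.w) 3) * (let p = 1 in p)) in (((\q.(\r.q)) true) (if true then true else true)))) else false)) else false))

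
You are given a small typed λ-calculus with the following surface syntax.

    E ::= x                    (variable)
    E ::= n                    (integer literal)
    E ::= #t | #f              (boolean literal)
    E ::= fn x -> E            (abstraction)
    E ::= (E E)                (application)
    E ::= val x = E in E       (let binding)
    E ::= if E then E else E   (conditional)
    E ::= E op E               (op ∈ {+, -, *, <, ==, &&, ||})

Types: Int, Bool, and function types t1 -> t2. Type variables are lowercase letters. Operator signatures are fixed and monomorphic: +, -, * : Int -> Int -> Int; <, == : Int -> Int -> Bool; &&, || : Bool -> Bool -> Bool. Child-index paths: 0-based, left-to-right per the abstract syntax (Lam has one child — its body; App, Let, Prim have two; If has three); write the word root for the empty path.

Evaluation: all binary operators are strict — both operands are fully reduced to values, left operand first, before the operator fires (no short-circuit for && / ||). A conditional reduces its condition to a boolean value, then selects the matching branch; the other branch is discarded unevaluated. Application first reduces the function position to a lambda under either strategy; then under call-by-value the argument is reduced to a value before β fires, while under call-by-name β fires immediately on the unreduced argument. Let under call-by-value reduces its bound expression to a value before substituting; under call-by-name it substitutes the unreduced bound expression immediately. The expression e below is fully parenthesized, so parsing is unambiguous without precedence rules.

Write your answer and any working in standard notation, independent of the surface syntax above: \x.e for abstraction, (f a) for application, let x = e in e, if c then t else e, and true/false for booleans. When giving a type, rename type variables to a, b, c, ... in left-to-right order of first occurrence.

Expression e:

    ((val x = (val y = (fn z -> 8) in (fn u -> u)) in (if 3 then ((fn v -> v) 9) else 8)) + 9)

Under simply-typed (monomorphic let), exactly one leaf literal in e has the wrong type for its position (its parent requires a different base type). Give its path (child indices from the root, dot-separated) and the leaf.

Answer: 0.1.0 : 3

Derivation:
\z._ : a -> Int
let y : a -> Int
u : b
\u._ : b -> b
let x : b -> b
  unify Int ~ Bool
  FAIL: mismatch Int ~ Bool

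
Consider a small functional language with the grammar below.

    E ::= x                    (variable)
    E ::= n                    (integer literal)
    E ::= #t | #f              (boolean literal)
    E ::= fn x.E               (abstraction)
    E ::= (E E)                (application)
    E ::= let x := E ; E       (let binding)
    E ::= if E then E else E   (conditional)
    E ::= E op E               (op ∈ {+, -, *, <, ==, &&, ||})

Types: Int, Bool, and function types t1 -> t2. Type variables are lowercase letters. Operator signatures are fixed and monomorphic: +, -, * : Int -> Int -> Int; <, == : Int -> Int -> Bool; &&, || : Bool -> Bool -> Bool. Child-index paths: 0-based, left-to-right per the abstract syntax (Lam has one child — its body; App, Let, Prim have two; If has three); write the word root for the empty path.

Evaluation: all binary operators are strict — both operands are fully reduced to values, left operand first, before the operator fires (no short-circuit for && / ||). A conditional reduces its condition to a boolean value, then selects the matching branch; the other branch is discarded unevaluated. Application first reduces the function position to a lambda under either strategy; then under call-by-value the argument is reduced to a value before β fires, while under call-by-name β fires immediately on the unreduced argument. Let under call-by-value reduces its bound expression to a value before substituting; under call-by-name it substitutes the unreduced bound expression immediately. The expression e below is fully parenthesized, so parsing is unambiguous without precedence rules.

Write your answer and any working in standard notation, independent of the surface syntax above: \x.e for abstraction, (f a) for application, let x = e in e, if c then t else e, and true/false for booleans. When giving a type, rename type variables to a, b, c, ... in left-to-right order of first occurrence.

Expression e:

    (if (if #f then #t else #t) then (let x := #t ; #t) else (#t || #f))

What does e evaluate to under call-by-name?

Working:
step 0: (if (if false then true else true) then (let x = true in true) else (true || false))
step 1: [if@0] (if true then (let x = true in true) else (true || false))
step 2: [if@root] (let x = true in true)
step 3: [let@root] true

Answer: true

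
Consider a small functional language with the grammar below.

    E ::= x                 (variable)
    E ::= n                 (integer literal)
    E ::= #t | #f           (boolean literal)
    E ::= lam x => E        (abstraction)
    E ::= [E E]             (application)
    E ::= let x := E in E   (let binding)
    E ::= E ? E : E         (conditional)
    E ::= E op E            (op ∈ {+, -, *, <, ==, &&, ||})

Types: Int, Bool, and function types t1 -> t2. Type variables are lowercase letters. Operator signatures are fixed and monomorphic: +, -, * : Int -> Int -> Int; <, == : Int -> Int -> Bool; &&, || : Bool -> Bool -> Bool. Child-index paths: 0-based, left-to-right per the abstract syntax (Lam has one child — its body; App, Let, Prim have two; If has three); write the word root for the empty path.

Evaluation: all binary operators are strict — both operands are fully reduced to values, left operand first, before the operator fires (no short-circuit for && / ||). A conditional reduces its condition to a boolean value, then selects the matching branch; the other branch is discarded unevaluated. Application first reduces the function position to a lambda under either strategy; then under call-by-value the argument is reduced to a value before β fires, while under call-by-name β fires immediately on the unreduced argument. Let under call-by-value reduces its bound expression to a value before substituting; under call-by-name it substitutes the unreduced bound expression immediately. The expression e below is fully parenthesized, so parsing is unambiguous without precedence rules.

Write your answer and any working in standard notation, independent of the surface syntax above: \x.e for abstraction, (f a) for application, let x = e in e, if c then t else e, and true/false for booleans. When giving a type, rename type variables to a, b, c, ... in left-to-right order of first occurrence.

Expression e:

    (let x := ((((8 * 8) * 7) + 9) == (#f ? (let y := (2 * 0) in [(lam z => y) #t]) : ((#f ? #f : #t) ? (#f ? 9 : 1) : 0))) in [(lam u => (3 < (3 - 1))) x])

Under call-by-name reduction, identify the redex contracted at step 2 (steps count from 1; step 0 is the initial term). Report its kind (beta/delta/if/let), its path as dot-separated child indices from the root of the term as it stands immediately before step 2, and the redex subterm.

Trace:
step 0: (let x = ((((8 * 8) * 7) + 9) == (if false then (let y = (2 * 0) in ((\z.y) true)) else (if (if false then false else true) then (if false then 9 else 1) else 0))) in ((\u.(3 < (3 - 1))) x))
step 1: [let@root] ((\u.(3 < (3 - 1))) ((((8 * 8) * 7) + 9) == (if false then (let y = (2 * 0) in ((\z.y) true)) else (if (if false then false else true) then (if false then 9 else 1) else 0))))
step 2: [beta@root] (3 < (3 - 1))

Answer: beta at root : ((\u.(3 < (3 - 1))) ((((8 * 8) * 7) + 9) == (if false then (let y = (2 * 0) in ((\z.y) true)) else (if (if false then false else true) then (if false then 9 else 1) else 0))))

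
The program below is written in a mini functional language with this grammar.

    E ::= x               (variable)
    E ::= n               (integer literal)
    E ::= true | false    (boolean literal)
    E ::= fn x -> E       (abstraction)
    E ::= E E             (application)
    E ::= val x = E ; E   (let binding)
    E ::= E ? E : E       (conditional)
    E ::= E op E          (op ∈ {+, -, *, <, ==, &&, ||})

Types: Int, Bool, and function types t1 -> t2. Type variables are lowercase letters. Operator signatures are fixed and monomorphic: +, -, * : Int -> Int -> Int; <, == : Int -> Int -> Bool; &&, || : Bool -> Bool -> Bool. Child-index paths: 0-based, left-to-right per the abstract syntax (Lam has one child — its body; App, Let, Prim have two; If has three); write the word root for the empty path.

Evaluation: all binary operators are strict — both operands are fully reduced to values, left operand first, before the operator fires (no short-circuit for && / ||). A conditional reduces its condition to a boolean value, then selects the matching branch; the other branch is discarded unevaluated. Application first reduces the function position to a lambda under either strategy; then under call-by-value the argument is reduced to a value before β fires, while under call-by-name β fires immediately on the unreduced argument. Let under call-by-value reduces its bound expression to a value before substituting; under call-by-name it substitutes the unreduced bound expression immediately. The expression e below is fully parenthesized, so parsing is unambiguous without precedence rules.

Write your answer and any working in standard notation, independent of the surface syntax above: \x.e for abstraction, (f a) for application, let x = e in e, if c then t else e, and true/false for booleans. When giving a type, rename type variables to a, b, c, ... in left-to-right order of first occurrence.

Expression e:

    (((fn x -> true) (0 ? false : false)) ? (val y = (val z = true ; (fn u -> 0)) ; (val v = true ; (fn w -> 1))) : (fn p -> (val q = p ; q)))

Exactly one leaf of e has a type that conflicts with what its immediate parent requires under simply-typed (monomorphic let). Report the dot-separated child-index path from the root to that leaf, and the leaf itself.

Answer: 0.1.0 : 0

Working:
\x._ : a -> Bool
  unify Int ~ Bool
  FAIL: mismatch Int ~ Bool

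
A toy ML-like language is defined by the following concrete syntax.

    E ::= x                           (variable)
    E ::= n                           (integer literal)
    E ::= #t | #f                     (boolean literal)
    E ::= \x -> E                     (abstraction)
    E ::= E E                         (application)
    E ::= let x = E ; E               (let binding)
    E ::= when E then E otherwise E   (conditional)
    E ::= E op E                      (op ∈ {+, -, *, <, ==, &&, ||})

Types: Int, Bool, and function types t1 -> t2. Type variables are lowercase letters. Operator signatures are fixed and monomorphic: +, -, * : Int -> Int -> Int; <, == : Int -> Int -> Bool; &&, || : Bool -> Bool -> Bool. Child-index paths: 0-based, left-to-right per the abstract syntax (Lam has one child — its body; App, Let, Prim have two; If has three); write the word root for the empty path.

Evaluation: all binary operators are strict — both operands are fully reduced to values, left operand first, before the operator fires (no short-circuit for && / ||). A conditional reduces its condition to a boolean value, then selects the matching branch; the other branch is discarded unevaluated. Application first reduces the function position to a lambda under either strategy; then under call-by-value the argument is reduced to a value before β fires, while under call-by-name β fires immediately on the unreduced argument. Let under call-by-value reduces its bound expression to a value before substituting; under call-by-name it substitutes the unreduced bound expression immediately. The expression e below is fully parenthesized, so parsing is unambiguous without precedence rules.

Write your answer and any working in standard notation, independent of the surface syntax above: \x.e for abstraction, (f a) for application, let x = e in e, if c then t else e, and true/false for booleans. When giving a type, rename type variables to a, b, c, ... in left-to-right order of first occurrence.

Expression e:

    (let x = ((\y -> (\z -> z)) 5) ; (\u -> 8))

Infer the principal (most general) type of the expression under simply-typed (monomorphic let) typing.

Working:
z : b
\z._ : b -> b
\y._ : a -> b -> b
  unify a -> b -> b ~ Int -> c
  unify a ~ Int
  unify b -> b ~ c
_ _ : b -> b
let x : b -> b
\u._ : d -> Int

Answer: a -> Int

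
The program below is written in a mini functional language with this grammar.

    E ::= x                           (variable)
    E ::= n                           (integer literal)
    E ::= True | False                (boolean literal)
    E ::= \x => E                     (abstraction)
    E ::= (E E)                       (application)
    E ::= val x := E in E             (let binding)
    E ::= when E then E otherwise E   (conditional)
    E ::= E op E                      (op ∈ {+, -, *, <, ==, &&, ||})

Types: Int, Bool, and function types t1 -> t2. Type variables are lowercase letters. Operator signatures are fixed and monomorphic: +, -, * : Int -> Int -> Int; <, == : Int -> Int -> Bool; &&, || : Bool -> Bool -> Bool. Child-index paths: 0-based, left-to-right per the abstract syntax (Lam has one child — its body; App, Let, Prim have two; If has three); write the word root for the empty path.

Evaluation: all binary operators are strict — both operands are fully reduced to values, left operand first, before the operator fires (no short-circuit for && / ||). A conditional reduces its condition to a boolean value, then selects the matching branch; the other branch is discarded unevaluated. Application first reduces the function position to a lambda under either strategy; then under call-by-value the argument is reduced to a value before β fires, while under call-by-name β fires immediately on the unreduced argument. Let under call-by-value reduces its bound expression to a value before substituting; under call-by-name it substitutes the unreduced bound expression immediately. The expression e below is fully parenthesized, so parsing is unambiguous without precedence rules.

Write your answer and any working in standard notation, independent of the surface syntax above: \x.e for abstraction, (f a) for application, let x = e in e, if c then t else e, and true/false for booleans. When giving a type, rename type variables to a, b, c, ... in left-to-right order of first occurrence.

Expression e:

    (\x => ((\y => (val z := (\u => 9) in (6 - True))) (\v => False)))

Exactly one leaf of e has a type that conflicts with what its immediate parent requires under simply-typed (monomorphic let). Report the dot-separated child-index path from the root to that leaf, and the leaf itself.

Trace:
\u._ : c -> Int
let z : c -> Int
  unify Int ~ Int
  unify Bool ~ Int
  FAIL: mismatch Bool ~ Int

Answer: 0.0.0.1.1 : true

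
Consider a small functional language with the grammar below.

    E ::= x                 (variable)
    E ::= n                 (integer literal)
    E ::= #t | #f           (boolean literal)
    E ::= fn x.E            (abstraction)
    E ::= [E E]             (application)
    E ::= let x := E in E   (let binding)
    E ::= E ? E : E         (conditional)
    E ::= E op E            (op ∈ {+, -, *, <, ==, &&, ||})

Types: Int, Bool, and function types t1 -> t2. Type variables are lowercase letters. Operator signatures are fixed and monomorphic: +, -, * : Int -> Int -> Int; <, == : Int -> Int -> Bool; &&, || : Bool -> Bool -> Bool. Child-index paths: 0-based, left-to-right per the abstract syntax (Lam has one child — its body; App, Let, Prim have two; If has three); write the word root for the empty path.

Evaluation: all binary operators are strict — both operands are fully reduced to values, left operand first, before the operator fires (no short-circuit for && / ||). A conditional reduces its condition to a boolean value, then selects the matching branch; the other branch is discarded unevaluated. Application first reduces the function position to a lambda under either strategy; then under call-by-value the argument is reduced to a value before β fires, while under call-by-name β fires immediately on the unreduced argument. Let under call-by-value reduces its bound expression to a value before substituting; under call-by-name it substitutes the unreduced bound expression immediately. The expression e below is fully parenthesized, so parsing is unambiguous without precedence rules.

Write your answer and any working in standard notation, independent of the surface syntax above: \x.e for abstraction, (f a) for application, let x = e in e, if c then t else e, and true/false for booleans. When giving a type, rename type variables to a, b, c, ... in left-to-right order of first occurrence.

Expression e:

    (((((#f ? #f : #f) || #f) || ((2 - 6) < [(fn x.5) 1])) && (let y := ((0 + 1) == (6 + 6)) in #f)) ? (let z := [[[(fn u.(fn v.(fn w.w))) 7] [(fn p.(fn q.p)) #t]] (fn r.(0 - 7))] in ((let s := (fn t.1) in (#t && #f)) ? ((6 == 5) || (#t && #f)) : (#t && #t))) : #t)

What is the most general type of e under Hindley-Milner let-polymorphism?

Trace:
  unify Bool ~ Bool
  unify Bool ~ Bool
  unify Bool ~ Bool
  unify Bool ~ Bool
  unify Bool ~ Bool
  unify Int ~ Int
  unify Int ~ Int
  unify Int ~ Int
\x._ : a -> Int
  unify a -> Int ~ Int -> b
  unify a ~ Int
  unify Int ~ b
_ _ : Int
  unify Int ~ Int
  unify Bool ~ Bool
  unify Bool ~ Bool
  unify Int ~ Int
  unify Int ~ Int
  unify Int ~ Int
  unify Int ~ Int
  unify Int ~ Int
  unify Int ~ Int
let y : Bool
  unify Bool ~ Bool
  unify Bool ~ Bool
w : e
\w._ : e -> e
\v._ : d -> e -> e
\u._ : c -> d -> e -> e
  unify c -> d -> e -> e ~ Int -> f
  unify c ~ Int
  unify d -> e -> e ~ f
_ _ : d -> e -> e
p : g
\q._ : h -> g
\p._ : g -> h -> g
  unify g -> h -> g ~ Bool -> i
  unify g ~ Bool
  unify h -> Bool ~ i
_ _ : h -> Bool
  unify d -> e -> e ~ (h -> Bool) -> j
  unify d ~ h -> Bool
  unify e -> e ~ j
_ _ : e -> e
  unify Int ~ Int
  unify Int ~ Int
\r._ : k -> Int
  unify e -> e ~ (k -> Int) -> l
  unify e ~ k -> Int
  unify k -> Int ~ l
_ _ : k -> Int
let z : forall. k -> Int
\t._ : m -> Int
let s : forall. m -> Int
  unify Bool ~ Bool
  unify Bool ~ Bool
  unify Bool ~ Bool
  unify Int ~ Int
  unify Int ~ Int
  unify Bool ~ Bool
  unify Bool ~ Bool
  unify Bool ~ Bool
  unify Bool ~ Bool
  unify Bool ~ Bool
  unify Bool ~ Bool
  unify Bool ~ Bool
  unify Bool ~ Bool

Answer: Bool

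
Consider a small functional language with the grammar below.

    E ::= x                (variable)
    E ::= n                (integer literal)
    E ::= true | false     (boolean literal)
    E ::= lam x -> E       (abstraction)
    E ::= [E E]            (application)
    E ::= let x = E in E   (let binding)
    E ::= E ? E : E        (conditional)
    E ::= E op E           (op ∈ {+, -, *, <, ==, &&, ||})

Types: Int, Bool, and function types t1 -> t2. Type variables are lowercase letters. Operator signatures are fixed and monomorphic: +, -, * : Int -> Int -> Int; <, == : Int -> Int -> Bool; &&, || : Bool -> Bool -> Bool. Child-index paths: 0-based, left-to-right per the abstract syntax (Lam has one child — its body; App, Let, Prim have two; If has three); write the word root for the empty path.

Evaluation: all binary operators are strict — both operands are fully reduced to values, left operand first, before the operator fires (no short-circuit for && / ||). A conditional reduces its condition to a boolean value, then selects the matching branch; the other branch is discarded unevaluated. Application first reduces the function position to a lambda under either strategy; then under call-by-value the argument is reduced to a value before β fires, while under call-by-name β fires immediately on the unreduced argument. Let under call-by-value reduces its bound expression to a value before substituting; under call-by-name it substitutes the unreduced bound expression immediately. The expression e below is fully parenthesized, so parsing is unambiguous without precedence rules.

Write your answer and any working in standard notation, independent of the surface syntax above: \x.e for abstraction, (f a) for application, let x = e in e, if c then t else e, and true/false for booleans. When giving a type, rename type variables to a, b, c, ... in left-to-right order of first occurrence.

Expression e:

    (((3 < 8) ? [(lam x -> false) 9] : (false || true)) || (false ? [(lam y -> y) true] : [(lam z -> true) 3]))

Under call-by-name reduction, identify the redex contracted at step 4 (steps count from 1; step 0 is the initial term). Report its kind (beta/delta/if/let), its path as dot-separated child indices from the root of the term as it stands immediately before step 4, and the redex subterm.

Derivation:
step 0: ((if (3 < 8) then ((\x.false) 9) else (false || true)) || (if false then ((\y.y) true) else ((\z.true) 3)))
step 1: [delta@0.0] ((if true then ((\x.false) 9) else (false || true)) || (if false then ((\y.y) true) else ((\z.true) 3)))
step 2: [if@0] (((\x.false) 9) || (if false then ((\y.y) true) else ((\z.true) 3)))
step 3: [beta@0] (false || (if false then ((\y.y) true) else ((\z.true) 3)))
step 4: [if@1] (false || ((\z.true) 3))

Answer: if at 1 : (if false then ((\y.y) true) else ((\z.true) 3))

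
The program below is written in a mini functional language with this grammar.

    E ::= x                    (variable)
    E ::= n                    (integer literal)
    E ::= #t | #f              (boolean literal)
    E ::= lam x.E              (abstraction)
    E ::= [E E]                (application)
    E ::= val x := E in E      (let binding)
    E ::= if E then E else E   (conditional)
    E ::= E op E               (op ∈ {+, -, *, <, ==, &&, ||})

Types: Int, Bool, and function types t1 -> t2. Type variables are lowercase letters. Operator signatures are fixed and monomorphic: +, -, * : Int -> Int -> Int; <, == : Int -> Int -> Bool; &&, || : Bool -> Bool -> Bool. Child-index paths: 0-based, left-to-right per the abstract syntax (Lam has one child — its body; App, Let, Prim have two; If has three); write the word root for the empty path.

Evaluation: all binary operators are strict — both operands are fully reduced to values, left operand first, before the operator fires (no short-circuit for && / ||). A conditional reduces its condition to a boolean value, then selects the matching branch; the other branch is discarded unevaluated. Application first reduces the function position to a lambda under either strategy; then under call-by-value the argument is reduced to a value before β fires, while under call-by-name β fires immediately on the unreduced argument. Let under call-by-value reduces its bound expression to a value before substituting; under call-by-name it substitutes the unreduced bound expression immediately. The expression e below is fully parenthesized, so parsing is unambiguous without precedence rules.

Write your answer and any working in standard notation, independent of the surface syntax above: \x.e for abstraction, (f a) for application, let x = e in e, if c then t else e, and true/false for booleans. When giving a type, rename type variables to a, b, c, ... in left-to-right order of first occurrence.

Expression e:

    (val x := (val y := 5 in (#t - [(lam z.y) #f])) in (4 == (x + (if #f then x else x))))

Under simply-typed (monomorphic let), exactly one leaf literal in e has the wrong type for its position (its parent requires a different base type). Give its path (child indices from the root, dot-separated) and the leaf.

Trace:
let y : Int
  unify Bool ~ Int
  FAIL: mismatch Bool ~ Int

Answer: 0.1.0 : true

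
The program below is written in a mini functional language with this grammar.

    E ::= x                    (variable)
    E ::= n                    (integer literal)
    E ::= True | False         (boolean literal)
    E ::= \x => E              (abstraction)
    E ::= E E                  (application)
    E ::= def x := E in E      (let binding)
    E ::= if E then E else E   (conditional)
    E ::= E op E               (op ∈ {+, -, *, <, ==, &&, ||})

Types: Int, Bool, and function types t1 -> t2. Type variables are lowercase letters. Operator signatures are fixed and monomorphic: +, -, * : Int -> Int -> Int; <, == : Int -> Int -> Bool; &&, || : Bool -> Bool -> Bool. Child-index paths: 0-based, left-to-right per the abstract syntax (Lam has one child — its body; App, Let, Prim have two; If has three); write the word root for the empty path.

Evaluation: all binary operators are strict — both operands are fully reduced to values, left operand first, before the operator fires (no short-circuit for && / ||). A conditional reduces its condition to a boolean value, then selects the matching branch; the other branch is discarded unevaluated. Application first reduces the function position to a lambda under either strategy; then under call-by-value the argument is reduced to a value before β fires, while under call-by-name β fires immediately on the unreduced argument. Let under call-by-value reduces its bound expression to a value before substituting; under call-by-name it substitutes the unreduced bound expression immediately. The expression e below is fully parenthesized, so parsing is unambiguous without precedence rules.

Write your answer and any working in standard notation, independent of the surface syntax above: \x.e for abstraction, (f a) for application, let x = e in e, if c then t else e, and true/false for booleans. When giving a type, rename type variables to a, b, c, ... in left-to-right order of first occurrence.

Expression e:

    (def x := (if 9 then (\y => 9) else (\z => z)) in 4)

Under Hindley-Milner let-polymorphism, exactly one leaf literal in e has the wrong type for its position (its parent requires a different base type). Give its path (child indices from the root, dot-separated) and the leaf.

Answer: 0.0 : 9

Working:
  unify Int ~ Bool
  FAIL: mismatch Int ~ Bool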